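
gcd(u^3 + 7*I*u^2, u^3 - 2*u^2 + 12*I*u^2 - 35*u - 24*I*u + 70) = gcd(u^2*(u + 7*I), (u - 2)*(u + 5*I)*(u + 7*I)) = u + 7*I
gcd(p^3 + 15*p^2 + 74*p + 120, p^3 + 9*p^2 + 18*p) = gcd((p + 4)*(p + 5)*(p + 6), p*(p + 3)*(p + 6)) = p + 6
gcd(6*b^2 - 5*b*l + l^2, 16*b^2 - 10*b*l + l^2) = 2*b - l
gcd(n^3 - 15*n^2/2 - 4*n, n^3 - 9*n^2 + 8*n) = n^2 - 8*n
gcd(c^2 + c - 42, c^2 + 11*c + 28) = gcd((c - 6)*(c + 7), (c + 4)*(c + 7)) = c + 7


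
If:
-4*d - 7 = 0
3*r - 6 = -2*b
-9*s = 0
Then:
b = 3 - 3*r/2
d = -7/4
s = 0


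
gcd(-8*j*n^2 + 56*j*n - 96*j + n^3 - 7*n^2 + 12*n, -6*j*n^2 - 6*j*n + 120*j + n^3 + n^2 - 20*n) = n - 4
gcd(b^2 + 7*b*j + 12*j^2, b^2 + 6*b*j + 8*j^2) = b + 4*j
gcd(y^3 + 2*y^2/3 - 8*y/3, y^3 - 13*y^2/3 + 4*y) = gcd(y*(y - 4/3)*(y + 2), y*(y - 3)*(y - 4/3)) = y^2 - 4*y/3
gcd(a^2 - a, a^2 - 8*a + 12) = 1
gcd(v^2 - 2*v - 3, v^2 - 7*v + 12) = v - 3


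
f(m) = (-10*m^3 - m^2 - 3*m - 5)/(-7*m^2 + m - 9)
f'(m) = (14*m - 1)*(-10*m^3 - m^2 - 3*m - 5)/(-7*m^2 + m - 9)^2 + (-30*m^2 - 2*m - 3)/(-7*m^2 + m - 9) = 2*(35*m^4 - 10*m^3 + 124*m^2 - 26*m + 16)/(49*m^4 - 14*m^3 + 127*m^2 - 18*m + 81)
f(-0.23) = 0.44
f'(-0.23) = 0.62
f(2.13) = 2.91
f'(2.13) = 1.54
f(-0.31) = 0.39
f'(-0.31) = 0.73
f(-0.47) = 0.25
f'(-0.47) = 0.96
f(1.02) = 1.29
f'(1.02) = 1.25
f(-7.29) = -9.88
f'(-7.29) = 1.45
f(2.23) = 3.07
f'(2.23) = 1.54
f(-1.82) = -1.69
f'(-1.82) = 1.59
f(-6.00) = -8.00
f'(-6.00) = 1.46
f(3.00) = 4.25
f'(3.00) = 1.52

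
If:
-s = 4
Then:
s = -4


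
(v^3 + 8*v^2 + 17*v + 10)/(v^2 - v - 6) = (v^2 + 6*v + 5)/(v - 3)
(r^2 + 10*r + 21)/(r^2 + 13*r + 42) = (r + 3)/(r + 6)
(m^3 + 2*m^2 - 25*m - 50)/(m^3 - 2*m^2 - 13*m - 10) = (m + 5)/(m + 1)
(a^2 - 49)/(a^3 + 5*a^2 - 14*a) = (a - 7)/(a*(a - 2))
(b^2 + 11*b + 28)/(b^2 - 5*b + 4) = (b^2 + 11*b + 28)/(b^2 - 5*b + 4)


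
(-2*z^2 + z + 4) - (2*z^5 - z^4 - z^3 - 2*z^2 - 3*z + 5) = -2*z^5 + z^4 + z^3 + 4*z - 1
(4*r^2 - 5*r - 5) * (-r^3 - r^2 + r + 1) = -4*r^5 + r^4 + 14*r^3 + 4*r^2 - 10*r - 5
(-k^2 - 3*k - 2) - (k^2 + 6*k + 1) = -2*k^2 - 9*k - 3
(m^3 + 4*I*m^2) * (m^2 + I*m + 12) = m^5 + 5*I*m^4 + 8*m^3 + 48*I*m^2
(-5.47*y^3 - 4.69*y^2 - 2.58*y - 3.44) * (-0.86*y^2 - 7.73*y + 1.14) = 4.7042*y^5 + 46.3165*y^4 + 32.2367*y^3 + 17.5552*y^2 + 23.65*y - 3.9216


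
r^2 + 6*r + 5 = (r + 1)*(r + 5)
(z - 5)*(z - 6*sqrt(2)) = z^2 - 6*sqrt(2)*z - 5*z + 30*sqrt(2)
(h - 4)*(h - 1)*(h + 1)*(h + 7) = h^4 + 3*h^3 - 29*h^2 - 3*h + 28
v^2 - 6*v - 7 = (v - 7)*(v + 1)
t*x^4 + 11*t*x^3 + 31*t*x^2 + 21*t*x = x*(x + 3)*(x + 7)*(t*x + t)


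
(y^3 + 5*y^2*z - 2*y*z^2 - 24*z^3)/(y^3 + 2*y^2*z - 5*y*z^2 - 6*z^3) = (y + 4*z)/(y + z)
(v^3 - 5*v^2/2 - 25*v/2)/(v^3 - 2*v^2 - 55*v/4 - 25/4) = 2*v/(2*v + 1)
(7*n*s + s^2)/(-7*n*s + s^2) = (7*n + s)/(-7*n + s)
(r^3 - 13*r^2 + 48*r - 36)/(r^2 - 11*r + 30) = (r^2 - 7*r + 6)/(r - 5)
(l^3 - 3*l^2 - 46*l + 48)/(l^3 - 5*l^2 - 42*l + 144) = (l - 1)/(l - 3)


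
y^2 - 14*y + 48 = (y - 8)*(y - 6)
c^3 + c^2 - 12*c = c*(c - 3)*(c + 4)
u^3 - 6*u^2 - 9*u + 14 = (u - 7)*(u - 1)*(u + 2)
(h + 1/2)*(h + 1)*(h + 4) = h^3 + 11*h^2/2 + 13*h/2 + 2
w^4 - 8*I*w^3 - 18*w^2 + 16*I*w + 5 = (w - 5*I)*(w - I)^3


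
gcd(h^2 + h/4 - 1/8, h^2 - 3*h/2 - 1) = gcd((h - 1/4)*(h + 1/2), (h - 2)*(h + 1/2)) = h + 1/2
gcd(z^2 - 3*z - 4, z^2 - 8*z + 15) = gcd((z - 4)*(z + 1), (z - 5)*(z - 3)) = 1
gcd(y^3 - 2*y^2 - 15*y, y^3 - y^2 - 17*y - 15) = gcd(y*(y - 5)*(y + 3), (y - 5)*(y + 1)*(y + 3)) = y^2 - 2*y - 15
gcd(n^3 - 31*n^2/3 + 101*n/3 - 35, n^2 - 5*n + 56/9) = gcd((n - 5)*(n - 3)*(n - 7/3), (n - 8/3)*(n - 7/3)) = n - 7/3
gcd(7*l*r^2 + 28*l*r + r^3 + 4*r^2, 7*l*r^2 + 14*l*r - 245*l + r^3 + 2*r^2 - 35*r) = 7*l + r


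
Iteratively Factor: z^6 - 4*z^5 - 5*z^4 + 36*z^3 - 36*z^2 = (z + 3)*(z^5 - 7*z^4 + 16*z^3 - 12*z^2) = (z - 3)*(z + 3)*(z^4 - 4*z^3 + 4*z^2) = z*(z - 3)*(z + 3)*(z^3 - 4*z^2 + 4*z) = z*(z - 3)*(z - 2)*(z + 3)*(z^2 - 2*z) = z^2*(z - 3)*(z - 2)*(z + 3)*(z - 2)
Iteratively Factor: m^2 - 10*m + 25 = (m - 5)*(m - 5)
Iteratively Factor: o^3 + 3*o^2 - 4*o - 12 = (o - 2)*(o^2 + 5*o + 6) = (o - 2)*(o + 3)*(o + 2)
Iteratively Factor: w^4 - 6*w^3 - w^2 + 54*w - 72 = (w - 4)*(w^3 - 2*w^2 - 9*w + 18) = (w - 4)*(w - 2)*(w^2 - 9) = (w - 4)*(w - 3)*(w - 2)*(w + 3)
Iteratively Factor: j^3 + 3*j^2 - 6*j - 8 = (j + 4)*(j^2 - j - 2) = (j - 2)*(j + 4)*(j + 1)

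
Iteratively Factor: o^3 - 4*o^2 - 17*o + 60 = (o - 3)*(o^2 - o - 20) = (o - 3)*(o + 4)*(o - 5)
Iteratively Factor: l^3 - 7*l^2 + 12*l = (l - 4)*(l^2 - 3*l) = l*(l - 4)*(l - 3)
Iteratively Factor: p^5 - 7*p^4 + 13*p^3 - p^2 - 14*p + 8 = (p + 1)*(p^4 - 8*p^3 + 21*p^2 - 22*p + 8) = (p - 2)*(p + 1)*(p^3 - 6*p^2 + 9*p - 4) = (p - 2)*(p - 1)*(p + 1)*(p^2 - 5*p + 4) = (p - 4)*(p - 2)*(p - 1)*(p + 1)*(p - 1)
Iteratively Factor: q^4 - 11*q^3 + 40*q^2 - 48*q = (q)*(q^3 - 11*q^2 + 40*q - 48) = q*(q - 3)*(q^2 - 8*q + 16) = q*(q - 4)*(q - 3)*(q - 4)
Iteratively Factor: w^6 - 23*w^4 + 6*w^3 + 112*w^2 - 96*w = (w)*(w^5 - 23*w^3 + 6*w^2 + 112*w - 96) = w*(w - 4)*(w^4 + 4*w^3 - 7*w^2 - 22*w + 24) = w*(w - 4)*(w + 4)*(w^3 - 7*w + 6) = w*(w - 4)*(w + 3)*(w + 4)*(w^2 - 3*w + 2) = w*(w - 4)*(w - 1)*(w + 3)*(w + 4)*(w - 2)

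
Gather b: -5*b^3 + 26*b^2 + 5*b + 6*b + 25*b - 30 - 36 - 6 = -5*b^3 + 26*b^2 + 36*b - 72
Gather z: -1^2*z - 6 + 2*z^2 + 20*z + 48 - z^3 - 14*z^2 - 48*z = -z^3 - 12*z^2 - 29*z + 42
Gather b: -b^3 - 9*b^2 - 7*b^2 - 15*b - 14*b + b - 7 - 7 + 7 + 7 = -b^3 - 16*b^2 - 28*b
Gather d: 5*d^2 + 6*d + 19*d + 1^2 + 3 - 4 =5*d^2 + 25*d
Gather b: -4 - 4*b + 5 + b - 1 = -3*b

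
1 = 1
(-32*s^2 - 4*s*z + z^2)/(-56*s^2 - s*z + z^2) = (4*s + z)/(7*s + z)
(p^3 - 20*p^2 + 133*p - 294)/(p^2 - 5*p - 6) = (p^2 - 14*p + 49)/(p + 1)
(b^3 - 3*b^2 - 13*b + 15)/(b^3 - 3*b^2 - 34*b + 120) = (b^2 + 2*b - 3)/(b^2 + 2*b - 24)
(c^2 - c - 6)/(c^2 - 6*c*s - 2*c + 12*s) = (c^2 - c - 6)/(c^2 - 6*c*s - 2*c + 12*s)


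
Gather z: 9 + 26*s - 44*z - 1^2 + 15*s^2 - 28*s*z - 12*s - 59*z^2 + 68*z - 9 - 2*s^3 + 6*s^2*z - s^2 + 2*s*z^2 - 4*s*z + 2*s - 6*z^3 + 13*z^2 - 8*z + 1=-2*s^3 + 14*s^2 + 16*s - 6*z^3 + z^2*(2*s - 46) + z*(6*s^2 - 32*s + 16)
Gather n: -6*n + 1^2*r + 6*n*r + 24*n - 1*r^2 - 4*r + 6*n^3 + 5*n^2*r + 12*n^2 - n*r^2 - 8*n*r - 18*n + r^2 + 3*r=6*n^3 + n^2*(5*r + 12) + n*(-r^2 - 2*r)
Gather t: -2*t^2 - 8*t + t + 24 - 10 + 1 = -2*t^2 - 7*t + 15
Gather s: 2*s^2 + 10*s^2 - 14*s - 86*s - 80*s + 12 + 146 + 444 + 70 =12*s^2 - 180*s + 672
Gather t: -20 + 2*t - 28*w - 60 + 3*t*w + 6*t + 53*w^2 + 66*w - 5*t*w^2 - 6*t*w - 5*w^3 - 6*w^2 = t*(-5*w^2 - 3*w + 8) - 5*w^3 + 47*w^2 + 38*w - 80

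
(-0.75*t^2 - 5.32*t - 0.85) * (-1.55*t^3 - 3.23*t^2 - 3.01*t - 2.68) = 1.1625*t^5 + 10.6685*t^4 + 20.7586*t^3 + 20.7687*t^2 + 16.8161*t + 2.278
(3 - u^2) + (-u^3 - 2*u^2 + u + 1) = -u^3 - 3*u^2 + u + 4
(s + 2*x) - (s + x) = x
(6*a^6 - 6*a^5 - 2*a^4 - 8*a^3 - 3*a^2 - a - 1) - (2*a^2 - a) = 6*a^6 - 6*a^5 - 2*a^4 - 8*a^3 - 5*a^2 - 1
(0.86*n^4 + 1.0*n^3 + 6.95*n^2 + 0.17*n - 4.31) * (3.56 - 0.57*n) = -0.4902*n^5 + 2.4916*n^4 - 0.4015*n^3 + 24.6451*n^2 + 3.0619*n - 15.3436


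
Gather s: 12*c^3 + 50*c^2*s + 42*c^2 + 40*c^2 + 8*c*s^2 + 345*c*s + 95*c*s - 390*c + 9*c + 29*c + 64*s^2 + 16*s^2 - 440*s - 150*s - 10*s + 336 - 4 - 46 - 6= 12*c^3 + 82*c^2 - 352*c + s^2*(8*c + 80) + s*(50*c^2 + 440*c - 600) + 280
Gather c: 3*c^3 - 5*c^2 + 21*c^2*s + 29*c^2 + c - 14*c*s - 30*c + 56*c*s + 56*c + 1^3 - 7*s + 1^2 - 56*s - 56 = 3*c^3 + c^2*(21*s + 24) + c*(42*s + 27) - 63*s - 54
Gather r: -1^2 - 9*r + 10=9 - 9*r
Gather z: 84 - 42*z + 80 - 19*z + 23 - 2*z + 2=189 - 63*z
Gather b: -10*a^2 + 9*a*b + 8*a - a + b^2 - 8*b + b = -10*a^2 + 7*a + b^2 + b*(9*a - 7)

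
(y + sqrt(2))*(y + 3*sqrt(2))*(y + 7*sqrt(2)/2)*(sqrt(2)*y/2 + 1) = sqrt(2)*y^4/2 + 17*y^3/2 + 49*sqrt(2)*y^2/2 + 55*y + 21*sqrt(2)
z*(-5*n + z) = -5*n*z + z^2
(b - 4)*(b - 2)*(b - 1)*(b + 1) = b^4 - 6*b^3 + 7*b^2 + 6*b - 8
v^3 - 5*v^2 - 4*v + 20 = (v - 5)*(v - 2)*(v + 2)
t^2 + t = t*(t + 1)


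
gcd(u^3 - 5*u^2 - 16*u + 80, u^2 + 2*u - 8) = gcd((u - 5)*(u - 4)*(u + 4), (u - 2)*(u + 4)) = u + 4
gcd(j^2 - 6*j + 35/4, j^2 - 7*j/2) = j - 7/2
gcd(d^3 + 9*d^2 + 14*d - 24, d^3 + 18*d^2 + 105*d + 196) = d + 4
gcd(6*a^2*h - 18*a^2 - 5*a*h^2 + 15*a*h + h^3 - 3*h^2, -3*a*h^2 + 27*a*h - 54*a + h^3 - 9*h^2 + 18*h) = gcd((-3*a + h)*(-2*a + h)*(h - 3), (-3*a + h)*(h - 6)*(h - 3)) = 3*a*h - 9*a - h^2 + 3*h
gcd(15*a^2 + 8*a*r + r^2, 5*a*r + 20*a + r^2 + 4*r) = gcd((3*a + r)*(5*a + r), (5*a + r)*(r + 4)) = 5*a + r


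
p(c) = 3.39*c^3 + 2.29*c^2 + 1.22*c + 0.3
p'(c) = 10.17*c^2 + 4.58*c + 1.22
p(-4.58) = -282.94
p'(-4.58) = 193.57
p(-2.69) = -52.40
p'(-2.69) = 62.49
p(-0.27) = 0.07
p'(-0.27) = 0.72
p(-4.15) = -207.62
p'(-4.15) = 157.37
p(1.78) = 28.85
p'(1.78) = 41.60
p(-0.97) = -1.82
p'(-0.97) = 6.35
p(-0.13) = 0.17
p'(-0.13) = 0.80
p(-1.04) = -2.31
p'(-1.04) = 7.46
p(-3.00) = -74.28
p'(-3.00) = 79.01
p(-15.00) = -10944.00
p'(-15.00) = 2220.77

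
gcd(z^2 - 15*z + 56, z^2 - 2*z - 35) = z - 7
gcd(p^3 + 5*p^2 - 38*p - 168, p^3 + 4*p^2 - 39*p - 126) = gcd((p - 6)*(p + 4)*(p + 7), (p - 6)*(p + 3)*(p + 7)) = p^2 + p - 42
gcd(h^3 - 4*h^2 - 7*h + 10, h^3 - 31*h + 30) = h^2 - 6*h + 5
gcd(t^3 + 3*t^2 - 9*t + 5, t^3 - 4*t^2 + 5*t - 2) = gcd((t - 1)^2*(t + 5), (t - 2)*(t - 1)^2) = t^2 - 2*t + 1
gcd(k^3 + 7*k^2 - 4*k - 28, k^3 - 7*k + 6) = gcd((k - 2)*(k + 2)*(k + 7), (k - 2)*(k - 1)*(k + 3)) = k - 2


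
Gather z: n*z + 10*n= n*z + 10*n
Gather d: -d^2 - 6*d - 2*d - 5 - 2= -d^2 - 8*d - 7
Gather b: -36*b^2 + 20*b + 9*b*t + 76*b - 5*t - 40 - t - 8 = -36*b^2 + b*(9*t + 96) - 6*t - 48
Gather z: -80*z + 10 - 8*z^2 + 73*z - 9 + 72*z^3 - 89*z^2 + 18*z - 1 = 72*z^3 - 97*z^2 + 11*z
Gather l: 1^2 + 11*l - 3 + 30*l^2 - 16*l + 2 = 30*l^2 - 5*l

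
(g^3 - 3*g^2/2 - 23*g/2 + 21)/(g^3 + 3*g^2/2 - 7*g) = (g - 3)/g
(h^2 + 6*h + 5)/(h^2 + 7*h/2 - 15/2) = 2*(h + 1)/(2*h - 3)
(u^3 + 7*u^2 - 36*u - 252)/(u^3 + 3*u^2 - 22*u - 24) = (u^2 + u - 42)/(u^2 - 3*u - 4)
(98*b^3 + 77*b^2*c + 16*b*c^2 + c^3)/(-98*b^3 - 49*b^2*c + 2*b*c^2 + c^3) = (-7*b - c)/(7*b - c)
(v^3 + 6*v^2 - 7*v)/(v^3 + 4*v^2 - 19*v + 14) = v/(v - 2)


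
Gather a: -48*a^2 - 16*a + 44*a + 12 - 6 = -48*a^2 + 28*a + 6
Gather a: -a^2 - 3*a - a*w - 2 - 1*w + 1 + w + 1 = -a^2 + a*(-w - 3)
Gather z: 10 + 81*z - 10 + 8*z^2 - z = 8*z^2 + 80*z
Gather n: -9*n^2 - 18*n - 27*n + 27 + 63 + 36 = -9*n^2 - 45*n + 126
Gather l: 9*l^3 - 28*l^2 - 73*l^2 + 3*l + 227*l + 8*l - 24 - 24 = 9*l^3 - 101*l^2 + 238*l - 48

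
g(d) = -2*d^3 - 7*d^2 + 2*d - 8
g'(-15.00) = -1138.00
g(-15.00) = 5137.00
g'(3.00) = -94.00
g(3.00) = -119.00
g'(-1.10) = 10.14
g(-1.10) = -16.01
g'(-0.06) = 2.82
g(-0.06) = -8.14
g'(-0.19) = 4.44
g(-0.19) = -8.62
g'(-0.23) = 4.90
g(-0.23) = -8.81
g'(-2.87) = -7.24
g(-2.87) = -24.12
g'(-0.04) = 2.55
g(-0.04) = -8.09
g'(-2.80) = -5.84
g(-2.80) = -24.58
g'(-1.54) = 9.33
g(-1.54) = -20.38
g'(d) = -6*d^2 - 14*d + 2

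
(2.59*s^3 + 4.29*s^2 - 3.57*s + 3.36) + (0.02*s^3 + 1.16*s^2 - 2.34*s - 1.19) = 2.61*s^3 + 5.45*s^2 - 5.91*s + 2.17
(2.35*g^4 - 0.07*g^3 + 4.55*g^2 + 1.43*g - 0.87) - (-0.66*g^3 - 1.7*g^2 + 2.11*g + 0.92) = 2.35*g^4 + 0.59*g^3 + 6.25*g^2 - 0.68*g - 1.79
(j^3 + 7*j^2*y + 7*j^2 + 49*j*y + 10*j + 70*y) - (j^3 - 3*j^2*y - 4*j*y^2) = 10*j^2*y + 7*j^2 + 4*j*y^2 + 49*j*y + 10*j + 70*y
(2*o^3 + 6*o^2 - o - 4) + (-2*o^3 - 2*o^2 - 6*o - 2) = 4*o^2 - 7*o - 6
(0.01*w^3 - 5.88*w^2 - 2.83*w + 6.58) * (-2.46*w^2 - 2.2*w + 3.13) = -0.0246*w^5 + 14.4428*w^4 + 19.9291*w^3 - 28.3652*w^2 - 23.3339*w + 20.5954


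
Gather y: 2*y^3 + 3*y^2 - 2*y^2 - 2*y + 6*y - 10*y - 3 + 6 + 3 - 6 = 2*y^3 + y^2 - 6*y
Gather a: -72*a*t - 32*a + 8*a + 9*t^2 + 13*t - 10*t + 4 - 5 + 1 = a*(-72*t - 24) + 9*t^2 + 3*t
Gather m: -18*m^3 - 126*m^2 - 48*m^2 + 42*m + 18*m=-18*m^3 - 174*m^2 + 60*m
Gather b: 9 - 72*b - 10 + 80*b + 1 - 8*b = 0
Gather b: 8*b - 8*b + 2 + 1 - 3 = 0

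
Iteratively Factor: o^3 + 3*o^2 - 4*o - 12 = (o + 3)*(o^2 - 4) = (o + 2)*(o + 3)*(o - 2)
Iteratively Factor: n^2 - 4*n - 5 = (n + 1)*(n - 5)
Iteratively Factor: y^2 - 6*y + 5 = (y - 1)*(y - 5)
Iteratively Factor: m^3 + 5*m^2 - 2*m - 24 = (m - 2)*(m^2 + 7*m + 12) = (m - 2)*(m + 3)*(m + 4)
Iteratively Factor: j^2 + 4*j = (j)*(j + 4)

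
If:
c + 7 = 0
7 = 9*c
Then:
No Solution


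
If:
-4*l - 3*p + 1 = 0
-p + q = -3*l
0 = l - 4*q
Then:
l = 4/55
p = 13/55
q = 1/55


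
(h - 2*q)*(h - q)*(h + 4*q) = h^3 + h^2*q - 10*h*q^2 + 8*q^3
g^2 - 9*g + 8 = (g - 8)*(g - 1)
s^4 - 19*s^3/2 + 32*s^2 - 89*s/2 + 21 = (s - 7/2)*(s - 3)*(s - 2)*(s - 1)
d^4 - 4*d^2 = d^2*(d - 2)*(d + 2)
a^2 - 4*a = a*(a - 4)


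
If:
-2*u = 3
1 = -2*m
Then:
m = -1/2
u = -3/2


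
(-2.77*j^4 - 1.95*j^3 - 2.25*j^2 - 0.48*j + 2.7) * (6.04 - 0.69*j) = 1.9113*j^5 - 15.3853*j^4 - 10.2255*j^3 - 13.2588*j^2 - 4.7622*j + 16.308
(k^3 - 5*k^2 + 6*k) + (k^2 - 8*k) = k^3 - 4*k^2 - 2*k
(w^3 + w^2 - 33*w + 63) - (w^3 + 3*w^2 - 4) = -2*w^2 - 33*w + 67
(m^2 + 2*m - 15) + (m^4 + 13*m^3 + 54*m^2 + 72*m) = m^4 + 13*m^3 + 55*m^2 + 74*m - 15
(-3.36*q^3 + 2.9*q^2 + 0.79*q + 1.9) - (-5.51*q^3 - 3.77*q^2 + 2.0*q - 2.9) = 2.15*q^3 + 6.67*q^2 - 1.21*q + 4.8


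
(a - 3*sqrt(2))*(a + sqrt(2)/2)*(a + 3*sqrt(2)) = a^3 + sqrt(2)*a^2/2 - 18*a - 9*sqrt(2)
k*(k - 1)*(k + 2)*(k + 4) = k^4 + 5*k^3 + 2*k^2 - 8*k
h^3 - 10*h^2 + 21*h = h*(h - 7)*(h - 3)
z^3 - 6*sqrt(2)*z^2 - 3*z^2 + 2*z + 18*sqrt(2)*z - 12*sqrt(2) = (z - 2)*(z - 1)*(z - 6*sqrt(2))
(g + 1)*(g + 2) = g^2 + 3*g + 2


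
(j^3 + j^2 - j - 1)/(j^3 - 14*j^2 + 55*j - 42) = (j^2 + 2*j + 1)/(j^2 - 13*j + 42)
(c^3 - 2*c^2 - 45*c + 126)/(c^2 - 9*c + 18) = c + 7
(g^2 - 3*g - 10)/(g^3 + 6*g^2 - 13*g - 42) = (g - 5)/(g^2 + 4*g - 21)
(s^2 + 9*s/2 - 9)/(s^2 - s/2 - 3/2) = (s + 6)/(s + 1)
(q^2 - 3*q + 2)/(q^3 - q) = (q - 2)/(q*(q + 1))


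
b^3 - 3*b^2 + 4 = (b - 2)^2*(b + 1)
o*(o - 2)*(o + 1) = o^3 - o^2 - 2*o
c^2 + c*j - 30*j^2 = (c - 5*j)*(c + 6*j)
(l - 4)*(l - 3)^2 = l^3 - 10*l^2 + 33*l - 36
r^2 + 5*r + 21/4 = (r + 3/2)*(r + 7/2)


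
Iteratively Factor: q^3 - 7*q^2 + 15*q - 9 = (q - 3)*(q^2 - 4*q + 3) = (q - 3)*(q - 1)*(q - 3)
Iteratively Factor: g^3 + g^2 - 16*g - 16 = (g + 4)*(g^2 - 3*g - 4) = (g - 4)*(g + 4)*(g + 1)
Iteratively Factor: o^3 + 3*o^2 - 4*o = (o - 1)*(o^2 + 4*o) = o*(o - 1)*(o + 4)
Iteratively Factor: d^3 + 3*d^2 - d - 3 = (d - 1)*(d^2 + 4*d + 3) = (d - 1)*(d + 1)*(d + 3)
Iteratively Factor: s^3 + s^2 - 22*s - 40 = (s - 5)*(s^2 + 6*s + 8) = (s - 5)*(s + 4)*(s + 2)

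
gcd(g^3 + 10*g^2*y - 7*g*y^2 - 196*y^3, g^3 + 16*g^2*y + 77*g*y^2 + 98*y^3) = g^2 + 14*g*y + 49*y^2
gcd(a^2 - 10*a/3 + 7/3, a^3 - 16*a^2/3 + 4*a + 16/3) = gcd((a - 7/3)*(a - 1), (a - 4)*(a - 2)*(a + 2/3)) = 1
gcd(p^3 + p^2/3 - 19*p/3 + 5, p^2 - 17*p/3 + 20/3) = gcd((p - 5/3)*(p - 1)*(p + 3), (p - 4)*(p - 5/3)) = p - 5/3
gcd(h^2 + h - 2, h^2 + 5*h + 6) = h + 2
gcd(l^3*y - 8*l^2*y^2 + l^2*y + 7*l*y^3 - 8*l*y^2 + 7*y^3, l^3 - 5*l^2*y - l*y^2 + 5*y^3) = -l + y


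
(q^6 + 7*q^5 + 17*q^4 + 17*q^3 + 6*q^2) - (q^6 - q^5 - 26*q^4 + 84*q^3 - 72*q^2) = 8*q^5 + 43*q^4 - 67*q^3 + 78*q^2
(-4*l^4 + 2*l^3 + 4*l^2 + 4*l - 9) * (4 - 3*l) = 12*l^5 - 22*l^4 - 4*l^3 + 4*l^2 + 43*l - 36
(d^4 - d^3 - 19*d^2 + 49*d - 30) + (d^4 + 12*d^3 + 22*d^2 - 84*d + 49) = 2*d^4 + 11*d^3 + 3*d^2 - 35*d + 19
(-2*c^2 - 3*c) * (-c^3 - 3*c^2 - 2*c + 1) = 2*c^5 + 9*c^4 + 13*c^3 + 4*c^2 - 3*c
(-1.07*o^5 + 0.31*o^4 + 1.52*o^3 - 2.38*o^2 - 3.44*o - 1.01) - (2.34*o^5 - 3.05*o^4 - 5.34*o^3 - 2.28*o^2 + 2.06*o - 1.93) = -3.41*o^5 + 3.36*o^4 + 6.86*o^3 - 0.1*o^2 - 5.5*o + 0.92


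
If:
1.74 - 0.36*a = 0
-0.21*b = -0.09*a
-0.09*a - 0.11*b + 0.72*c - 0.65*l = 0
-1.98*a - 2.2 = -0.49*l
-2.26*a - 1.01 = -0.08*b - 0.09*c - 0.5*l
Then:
No Solution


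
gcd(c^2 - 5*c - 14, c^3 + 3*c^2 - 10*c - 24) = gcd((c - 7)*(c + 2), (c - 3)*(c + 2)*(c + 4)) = c + 2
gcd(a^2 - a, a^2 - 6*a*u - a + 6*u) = a - 1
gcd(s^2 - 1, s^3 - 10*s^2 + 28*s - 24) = 1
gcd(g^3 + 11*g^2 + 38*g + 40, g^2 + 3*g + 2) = g + 2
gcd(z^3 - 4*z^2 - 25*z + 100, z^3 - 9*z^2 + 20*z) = z^2 - 9*z + 20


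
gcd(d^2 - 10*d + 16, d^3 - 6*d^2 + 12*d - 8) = d - 2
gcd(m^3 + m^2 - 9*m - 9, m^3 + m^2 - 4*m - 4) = m + 1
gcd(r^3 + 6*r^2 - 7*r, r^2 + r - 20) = 1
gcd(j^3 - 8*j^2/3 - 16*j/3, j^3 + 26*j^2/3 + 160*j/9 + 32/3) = j + 4/3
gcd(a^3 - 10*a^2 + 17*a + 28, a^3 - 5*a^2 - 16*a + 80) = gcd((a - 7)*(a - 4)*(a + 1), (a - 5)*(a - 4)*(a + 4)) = a - 4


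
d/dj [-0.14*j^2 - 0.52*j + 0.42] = -0.28*j - 0.52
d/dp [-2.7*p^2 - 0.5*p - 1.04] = -5.4*p - 0.5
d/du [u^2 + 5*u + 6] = 2*u + 5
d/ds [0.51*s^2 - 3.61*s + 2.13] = 1.02*s - 3.61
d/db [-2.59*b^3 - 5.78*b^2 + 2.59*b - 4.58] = -7.77*b^2 - 11.56*b + 2.59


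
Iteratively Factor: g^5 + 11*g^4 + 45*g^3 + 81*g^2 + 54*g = (g + 3)*(g^4 + 8*g^3 + 21*g^2 + 18*g) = (g + 3)^2*(g^3 + 5*g^2 + 6*g) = (g + 2)*(g + 3)^2*(g^2 + 3*g) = g*(g + 2)*(g + 3)^2*(g + 3)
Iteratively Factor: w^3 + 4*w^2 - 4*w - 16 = (w - 2)*(w^2 + 6*w + 8) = (w - 2)*(w + 2)*(w + 4)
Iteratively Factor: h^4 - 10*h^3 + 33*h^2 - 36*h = (h - 3)*(h^3 - 7*h^2 + 12*h) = (h - 3)^2*(h^2 - 4*h) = h*(h - 3)^2*(h - 4)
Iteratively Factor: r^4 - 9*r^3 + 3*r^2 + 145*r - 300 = (r + 4)*(r^3 - 13*r^2 + 55*r - 75) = (r - 5)*(r + 4)*(r^2 - 8*r + 15) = (r - 5)^2*(r + 4)*(r - 3)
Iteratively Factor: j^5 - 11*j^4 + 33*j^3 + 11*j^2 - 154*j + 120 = (j - 1)*(j^4 - 10*j^3 + 23*j^2 + 34*j - 120) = (j - 1)*(j + 2)*(j^3 - 12*j^2 + 47*j - 60) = (j - 3)*(j - 1)*(j + 2)*(j^2 - 9*j + 20) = (j - 5)*(j - 3)*(j - 1)*(j + 2)*(j - 4)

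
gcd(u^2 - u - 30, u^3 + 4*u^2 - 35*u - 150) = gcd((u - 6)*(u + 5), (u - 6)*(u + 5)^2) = u^2 - u - 30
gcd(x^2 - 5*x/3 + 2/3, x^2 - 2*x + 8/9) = x - 2/3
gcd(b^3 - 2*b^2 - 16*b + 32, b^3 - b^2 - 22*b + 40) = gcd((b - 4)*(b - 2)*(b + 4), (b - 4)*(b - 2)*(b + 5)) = b^2 - 6*b + 8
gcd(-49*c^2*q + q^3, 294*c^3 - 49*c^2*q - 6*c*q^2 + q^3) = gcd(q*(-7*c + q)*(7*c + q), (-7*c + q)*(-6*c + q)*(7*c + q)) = -49*c^2 + q^2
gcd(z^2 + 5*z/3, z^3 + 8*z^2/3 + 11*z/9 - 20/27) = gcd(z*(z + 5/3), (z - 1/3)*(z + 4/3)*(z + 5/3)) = z + 5/3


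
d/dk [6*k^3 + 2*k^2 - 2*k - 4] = 18*k^2 + 4*k - 2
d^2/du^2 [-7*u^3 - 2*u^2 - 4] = -42*u - 4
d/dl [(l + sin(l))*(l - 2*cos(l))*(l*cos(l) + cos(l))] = (l + 1)*(l + sin(l))*(2*sin(l) + 1)*cos(l) + (l + 1)*(l - 2*cos(l))*(cos(l) + 1)*cos(l) - (l + sin(l))*(l - 2*cos(l))*(l*sin(l) - sqrt(2)*cos(l + pi/4))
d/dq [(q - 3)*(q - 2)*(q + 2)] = 3*q^2 - 6*q - 4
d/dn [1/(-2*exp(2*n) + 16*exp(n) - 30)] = (exp(n) - 4)*exp(n)/(exp(2*n) - 8*exp(n) + 15)^2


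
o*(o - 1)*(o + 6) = o^3 + 5*o^2 - 6*o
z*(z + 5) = z^2 + 5*z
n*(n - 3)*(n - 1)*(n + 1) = n^4 - 3*n^3 - n^2 + 3*n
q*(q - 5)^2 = q^3 - 10*q^2 + 25*q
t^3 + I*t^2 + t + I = (t - I)*(t + I)^2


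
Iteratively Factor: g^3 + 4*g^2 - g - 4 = (g + 1)*(g^2 + 3*g - 4) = (g + 1)*(g + 4)*(g - 1)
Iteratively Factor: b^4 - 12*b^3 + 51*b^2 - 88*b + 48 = (b - 4)*(b^3 - 8*b^2 + 19*b - 12) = (b - 4)*(b - 3)*(b^2 - 5*b + 4) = (b - 4)*(b - 3)*(b - 1)*(b - 4)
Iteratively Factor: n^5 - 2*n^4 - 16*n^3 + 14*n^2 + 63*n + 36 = (n + 1)*(n^4 - 3*n^3 - 13*n^2 + 27*n + 36) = (n - 4)*(n + 1)*(n^3 + n^2 - 9*n - 9) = (n - 4)*(n - 3)*(n + 1)*(n^2 + 4*n + 3) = (n - 4)*(n - 3)*(n + 1)*(n + 3)*(n + 1)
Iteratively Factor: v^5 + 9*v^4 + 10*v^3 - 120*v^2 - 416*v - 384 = (v + 2)*(v^4 + 7*v^3 - 4*v^2 - 112*v - 192) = (v + 2)*(v + 3)*(v^3 + 4*v^2 - 16*v - 64) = (v + 2)*(v + 3)*(v + 4)*(v^2 - 16) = (v - 4)*(v + 2)*(v + 3)*(v + 4)*(v + 4)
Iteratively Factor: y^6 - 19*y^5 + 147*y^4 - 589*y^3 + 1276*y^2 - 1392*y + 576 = (y - 3)*(y^5 - 16*y^4 + 99*y^3 - 292*y^2 + 400*y - 192) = (y - 3)^2*(y^4 - 13*y^3 + 60*y^2 - 112*y + 64) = (y - 4)*(y - 3)^2*(y^3 - 9*y^2 + 24*y - 16) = (y - 4)*(y - 3)^2*(y - 1)*(y^2 - 8*y + 16) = (y - 4)^2*(y - 3)^2*(y - 1)*(y - 4)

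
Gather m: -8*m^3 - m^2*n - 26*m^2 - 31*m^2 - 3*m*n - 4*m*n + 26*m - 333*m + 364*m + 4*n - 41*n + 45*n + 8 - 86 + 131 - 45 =-8*m^3 + m^2*(-n - 57) + m*(57 - 7*n) + 8*n + 8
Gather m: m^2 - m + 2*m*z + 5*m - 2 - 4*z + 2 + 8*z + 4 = m^2 + m*(2*z + 4) + 4*z + 4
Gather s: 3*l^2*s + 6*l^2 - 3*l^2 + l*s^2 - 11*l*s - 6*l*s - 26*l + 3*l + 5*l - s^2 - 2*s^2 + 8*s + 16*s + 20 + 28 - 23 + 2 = 3*l^2 - 18*l + s^2*(l - 3) + s*(3*l^2 - 17*l + 24) + 27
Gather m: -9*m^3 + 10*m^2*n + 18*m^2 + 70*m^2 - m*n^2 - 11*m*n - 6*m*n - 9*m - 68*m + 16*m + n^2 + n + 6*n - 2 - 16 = -9*m^3 + m^2*(10*n + 88) + m*(-n^2 - 17*n - 61) + n^2 + 7*n - 18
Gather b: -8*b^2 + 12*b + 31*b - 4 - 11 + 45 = -8*b^2 + 43*b + 30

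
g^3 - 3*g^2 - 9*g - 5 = (g - 5)*(g + 1)^2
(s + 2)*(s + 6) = s^2 + 8*s + 12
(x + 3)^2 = x^2 + 6*x + 9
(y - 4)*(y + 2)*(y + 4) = y^3 + 2*y^2 - 16*y - 32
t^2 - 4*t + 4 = (t - 2)^2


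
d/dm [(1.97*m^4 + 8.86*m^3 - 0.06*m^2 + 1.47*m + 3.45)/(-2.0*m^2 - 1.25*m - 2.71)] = (-7.88*m^5 - 25.1075*m^4 - 43.5048*m^3 - 69.0168*m^2 + 14.1252*m + 0.3288)/(4.0*m^4 + 5.0*m^3 + 12.4025*m^2 + 6.775*m + 7.3441)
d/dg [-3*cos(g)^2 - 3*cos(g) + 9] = 3*sin(g) + 3*sin(2*g)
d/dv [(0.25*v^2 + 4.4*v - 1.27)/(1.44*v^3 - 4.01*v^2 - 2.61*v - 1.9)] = (-0.36*v^4 - 12.672*v^3 + 22.4779*v^2 - 11.1354*v - 11.6747)/(2.0736*v^6 - 11.5488*v^5 + 8.5633*v^4 + 15.4602*v^3 + 22.0501*v^2 + 9.918*v + 3.61)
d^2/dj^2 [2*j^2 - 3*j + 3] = 4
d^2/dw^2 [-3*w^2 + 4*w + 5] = -6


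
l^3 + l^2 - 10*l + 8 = (l - 2)*(l - 1)*(l + 4)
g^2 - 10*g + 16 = (g - 8)*(g - 2)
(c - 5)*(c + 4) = c^2 - c - 20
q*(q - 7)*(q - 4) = q^3 - 11*q^2 + 28*q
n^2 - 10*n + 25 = (n - 5)^2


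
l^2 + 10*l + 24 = (l + 4)*(l + 6)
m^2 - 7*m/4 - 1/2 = (m - 2)*(m + 1/4)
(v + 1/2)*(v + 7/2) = v^2 + 4*v + 7/4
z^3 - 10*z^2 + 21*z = z*(z - 7)*(z - 3)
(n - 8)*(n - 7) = n^2 - 15*n + 56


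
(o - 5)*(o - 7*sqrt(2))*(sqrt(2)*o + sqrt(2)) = sqrt(2)*o^3 - 14*o^2 - 4*sqrt(2)*o^2 - 5*sqrt(2)*o + 56*o + 70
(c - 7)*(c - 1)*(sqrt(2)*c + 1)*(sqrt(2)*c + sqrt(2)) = 2*c^4 - 14*c^3 + sqrt(2)*c^3 - 7*sqrt(2)*c^2 - 2*c^2 - sqrt(2)*c + 14*c + 7*sqrt(2)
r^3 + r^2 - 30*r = r*(r - 5)*(r + 6)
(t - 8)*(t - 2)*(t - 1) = t^3 - 11*t^2 + 26*t - 16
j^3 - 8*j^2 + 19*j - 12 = (j - 4)*(j - 3)*(j - 1)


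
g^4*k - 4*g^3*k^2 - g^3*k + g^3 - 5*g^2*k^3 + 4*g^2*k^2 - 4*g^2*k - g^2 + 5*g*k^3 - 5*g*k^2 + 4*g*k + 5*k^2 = (g - 1)*(g - 5*k)*(g + k)*(g*k + 1)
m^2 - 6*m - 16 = (m - 8)*(m + 2)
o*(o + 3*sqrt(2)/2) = o^2 + 3*sqrt(2)*o/2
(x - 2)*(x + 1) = x^2 - x - 2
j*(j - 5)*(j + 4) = j^3 - j^2 - 20*j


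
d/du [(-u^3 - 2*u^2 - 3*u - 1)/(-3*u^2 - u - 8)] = (3*u^4 + 2*u^3 + 17*u^2 + 26*u + 23)/(9*u^4 + 6*u^3 + 49*u^2 + 16*u + 64)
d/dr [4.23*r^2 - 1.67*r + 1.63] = 8.46*r - 1.67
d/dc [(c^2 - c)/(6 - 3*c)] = (-c^2 + 4*c - 2)/(3*(c^2 - 4*c + 4))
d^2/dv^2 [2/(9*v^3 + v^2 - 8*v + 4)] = 4*(-(27*v + 1)*(9*v^3 + v^2 - 8*v + 4) + (27*v^2 + 2*v - 8)^2)/(9*v^3 + v^2 - 8*v + 4)^3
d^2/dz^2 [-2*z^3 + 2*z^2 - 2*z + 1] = 4 - 12*z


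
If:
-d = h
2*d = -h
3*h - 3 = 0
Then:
No Solution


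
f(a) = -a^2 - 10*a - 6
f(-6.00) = 18.00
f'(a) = -2*a - 10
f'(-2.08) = -5.84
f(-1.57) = 7.24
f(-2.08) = 10.47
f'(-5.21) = 0.42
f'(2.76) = -15.52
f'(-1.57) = -6.86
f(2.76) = -41.22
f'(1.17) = -12.34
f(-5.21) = 18.96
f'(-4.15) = -1.70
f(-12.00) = -30.00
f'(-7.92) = 5.84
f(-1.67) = 7.91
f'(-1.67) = -6.66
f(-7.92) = 10.47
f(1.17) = -19.07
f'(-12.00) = 14.00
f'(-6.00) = 2.00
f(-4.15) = 18.28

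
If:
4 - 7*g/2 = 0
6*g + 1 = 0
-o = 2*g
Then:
No Solution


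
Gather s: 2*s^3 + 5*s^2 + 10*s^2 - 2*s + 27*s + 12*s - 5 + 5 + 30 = 2*s^3 + 15*s^2 + 37*s + 30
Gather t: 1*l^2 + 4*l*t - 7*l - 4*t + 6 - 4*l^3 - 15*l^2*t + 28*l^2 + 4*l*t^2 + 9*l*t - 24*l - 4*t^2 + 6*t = -4*l^3 + 29*l^2 - 31*l + t^2*(4*l - 4) + t*(-15*l^2 + 13*l + 2) + 6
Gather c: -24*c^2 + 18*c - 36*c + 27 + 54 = -24*c^2 - 18*c + 81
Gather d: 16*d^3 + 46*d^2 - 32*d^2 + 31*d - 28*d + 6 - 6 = 16*d^3 + 14*d^2 + 3*d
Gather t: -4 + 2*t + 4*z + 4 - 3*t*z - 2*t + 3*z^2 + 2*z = -3*t*z + 3*z^2 + 6*z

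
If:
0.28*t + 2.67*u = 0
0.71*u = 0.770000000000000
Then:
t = -10.34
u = 1.08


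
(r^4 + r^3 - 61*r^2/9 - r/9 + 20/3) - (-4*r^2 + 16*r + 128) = r^4 + r^3 - 25*r^2/9 - 145*r/9 - 364/3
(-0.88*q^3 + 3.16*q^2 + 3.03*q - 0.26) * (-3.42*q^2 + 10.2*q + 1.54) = 3.0096*q^5 - 19.7832*q^4 + 20.5142*q^3 + 36.6616*q^2 + 2.0142*q - 0.4004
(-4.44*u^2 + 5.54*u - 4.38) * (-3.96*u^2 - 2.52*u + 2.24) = 17.5824*u^4 - 10.7496*u^3 - 6.5616*u^2 + 23.4472*u - 9.8112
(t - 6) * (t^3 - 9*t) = t^4 - 6*t^3 - 9*t^2 + 54*t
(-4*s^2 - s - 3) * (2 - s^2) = 4*s^4 + s^3 - 5*s^2 - 2*s - 6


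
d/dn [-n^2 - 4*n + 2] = -2*n - 4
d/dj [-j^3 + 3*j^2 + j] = -3*j^2 + 6*j + 1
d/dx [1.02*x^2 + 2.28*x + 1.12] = 2.04*x + 2.28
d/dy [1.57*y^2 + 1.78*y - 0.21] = 3.14*y + 1.78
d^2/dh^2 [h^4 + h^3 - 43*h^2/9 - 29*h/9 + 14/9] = 12*h^2 + 6*h - 86/9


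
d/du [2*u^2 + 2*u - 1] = 4*u + 2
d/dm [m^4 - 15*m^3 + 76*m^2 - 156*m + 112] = 4*m^3 - 45*m^2 + 152*m - 156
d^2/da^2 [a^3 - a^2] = 6*a - 2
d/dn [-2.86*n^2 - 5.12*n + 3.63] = -5.72*n - 5.12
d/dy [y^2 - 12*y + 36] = 2*y - 12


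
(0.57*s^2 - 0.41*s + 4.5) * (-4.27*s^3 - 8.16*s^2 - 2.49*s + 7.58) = -2.4339*s^5 - 2.9005*s^4 - 17.2887*s^3 - 31.3785*s^2 - 14.3128*s + 34.11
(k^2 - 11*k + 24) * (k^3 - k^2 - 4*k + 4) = k^5 - 12*k^4 + 31*k^3 + 24*k^2 - 140*k + 96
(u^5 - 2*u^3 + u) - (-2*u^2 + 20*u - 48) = u^5 - 2*u^3 + 2*u^2 - 19*u + 48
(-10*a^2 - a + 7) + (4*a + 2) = -10*a^2 + 3*a + 9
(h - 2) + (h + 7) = 2*h + 5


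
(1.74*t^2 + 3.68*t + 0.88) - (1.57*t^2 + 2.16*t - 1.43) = 0.17*t^2 + 1.52*t + 2.31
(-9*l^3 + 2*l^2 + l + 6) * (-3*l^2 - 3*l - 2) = 27*l^5 + 21*l^4 + 9*l^3 - 25*l^2 - 20*l - 12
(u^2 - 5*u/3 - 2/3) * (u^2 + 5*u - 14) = u^4 + 10*u^3/3 - 23*u^2 + 20*u + 28/3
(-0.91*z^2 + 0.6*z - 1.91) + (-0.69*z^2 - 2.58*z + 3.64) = -1.6*z^2 - 1.98*z + 1.73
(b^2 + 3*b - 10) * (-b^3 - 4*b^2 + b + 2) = -b^5 - 7*b^4 - b^3 + 45*b^2 - 4*b - 20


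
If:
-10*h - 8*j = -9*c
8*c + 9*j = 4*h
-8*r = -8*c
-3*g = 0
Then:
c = r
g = 0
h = 145*r/122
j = -22*r/61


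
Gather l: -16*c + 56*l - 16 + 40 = -16*c + 56*l + 24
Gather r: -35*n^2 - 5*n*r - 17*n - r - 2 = -35*n^2 - 17*n + r*(-5*n - 1) - 2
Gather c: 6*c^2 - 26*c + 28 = 6*c^2 - 26*c + 28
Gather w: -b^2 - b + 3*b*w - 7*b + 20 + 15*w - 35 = -b^2 - 8*b + w*(3*b + 15) - 15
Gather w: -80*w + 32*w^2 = 32*w^2 - 80*w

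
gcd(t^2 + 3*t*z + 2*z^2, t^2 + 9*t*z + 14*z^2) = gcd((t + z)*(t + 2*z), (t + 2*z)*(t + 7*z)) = t + 2*z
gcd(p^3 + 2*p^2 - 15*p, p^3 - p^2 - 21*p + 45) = p^2 + 2*p - 15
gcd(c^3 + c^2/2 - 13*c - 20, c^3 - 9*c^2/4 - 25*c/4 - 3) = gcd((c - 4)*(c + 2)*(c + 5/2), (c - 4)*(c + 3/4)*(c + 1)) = c - 4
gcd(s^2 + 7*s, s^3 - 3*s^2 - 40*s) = s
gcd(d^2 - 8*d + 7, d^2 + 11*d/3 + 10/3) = 1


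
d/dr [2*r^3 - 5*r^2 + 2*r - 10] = 6*r^2 - 10*r + 2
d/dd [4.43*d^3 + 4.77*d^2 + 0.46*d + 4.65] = 13.29*d^2 + 9.54*d + 0.46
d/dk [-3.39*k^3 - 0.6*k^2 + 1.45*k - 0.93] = -10.17*k^2 - 1.2*k + 1.45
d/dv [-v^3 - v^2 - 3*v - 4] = -3*v^2 - 2*v - 3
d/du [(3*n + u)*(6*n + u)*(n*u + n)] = n*(18*n^2 + 18*n*u + 9*n + 3*u^2 + 2*u)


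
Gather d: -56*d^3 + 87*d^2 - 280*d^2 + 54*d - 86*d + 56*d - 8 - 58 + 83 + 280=-56*d^3 - 193*d^2 + 24*d + 297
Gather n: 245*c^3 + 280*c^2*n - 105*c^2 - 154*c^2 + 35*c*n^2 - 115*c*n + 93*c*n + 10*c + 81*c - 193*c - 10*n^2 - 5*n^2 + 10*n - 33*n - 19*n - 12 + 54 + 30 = 245*c^3 - 259*c^2 - 102*c + n^2*(35*c - 15) + n*(280*c^2 - 22*c - 42) + 72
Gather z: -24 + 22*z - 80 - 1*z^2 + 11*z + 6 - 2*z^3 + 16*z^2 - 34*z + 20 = -2*z^3 + 15*z^2 - z - 78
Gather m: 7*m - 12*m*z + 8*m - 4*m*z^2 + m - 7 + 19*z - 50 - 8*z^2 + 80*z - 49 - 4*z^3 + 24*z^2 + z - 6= m*(-4*z^2 - 12*z + 16) - 4*z^3 + 16*z^2 + 100*z - 112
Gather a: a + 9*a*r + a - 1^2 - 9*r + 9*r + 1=a*(9*r + 2)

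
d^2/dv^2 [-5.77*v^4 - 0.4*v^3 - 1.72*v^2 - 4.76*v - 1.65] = -69.24*v^2 - 2.4*v - 3.44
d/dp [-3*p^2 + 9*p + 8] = 9 - 6*p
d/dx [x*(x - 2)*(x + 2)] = 3*x^2 - 4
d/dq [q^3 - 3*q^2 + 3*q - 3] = 3*q^2 - 6*q + 3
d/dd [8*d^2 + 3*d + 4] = 16*d + 3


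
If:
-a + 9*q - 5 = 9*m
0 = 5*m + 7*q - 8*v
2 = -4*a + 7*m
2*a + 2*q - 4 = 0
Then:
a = 73/106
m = 36/53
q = 139/106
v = 1333/848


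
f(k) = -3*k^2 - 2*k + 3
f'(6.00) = -38.00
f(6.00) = -117.00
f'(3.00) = -20.00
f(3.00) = -30.00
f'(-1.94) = 9.64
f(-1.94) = -4.41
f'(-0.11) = -1.34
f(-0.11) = 3.18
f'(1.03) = -8.18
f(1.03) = -2.24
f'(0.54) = -5.24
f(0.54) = 1.05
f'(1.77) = -12.62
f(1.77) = -9.94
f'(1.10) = -8.60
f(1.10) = -2.83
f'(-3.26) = 17.56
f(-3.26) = -22.36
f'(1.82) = -12.92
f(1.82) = -10.58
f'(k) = -6*k - 2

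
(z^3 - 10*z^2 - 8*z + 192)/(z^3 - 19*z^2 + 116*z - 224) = (z^2 - 2*z - 24)/(z^2 - 11*z + 28)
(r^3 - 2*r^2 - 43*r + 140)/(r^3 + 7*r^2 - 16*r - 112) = (r - 5)/(r + 4)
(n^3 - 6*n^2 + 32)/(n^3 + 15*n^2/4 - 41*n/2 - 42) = 4*(n^2 - 2*n - 8)/(4*n^2 + 31*n + 42)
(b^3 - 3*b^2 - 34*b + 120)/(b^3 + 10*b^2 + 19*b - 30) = (b^2 - 9*b + 20)/(b^2 + 4*b - 5)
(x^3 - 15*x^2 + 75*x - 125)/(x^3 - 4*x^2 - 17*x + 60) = (x^2 - 10*x + 25)/(x^2 + x - 12)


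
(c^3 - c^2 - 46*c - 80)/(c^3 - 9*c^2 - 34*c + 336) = (c^2 + 7*c + 10)/(c^2 - c - 42)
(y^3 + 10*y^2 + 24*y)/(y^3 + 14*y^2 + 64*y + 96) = y/(y + 4)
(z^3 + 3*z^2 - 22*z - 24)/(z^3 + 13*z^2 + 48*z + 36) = (z - 4)/(z + 6)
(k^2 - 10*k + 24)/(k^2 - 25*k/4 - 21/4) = 4*(-k^2 + 10*k - 24)/(-4*k^2 + 25*k + 21)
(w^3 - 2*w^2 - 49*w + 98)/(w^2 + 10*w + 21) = (w^2 - 9*w + 14)/(w + 3)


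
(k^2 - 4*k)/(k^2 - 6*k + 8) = k/(k - 2)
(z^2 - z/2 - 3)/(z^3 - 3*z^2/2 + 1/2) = (2*z^2 - z - 6)/(2*z^3 - 3*z^2 + 1)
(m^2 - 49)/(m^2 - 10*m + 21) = (m + 7)/(m - 3)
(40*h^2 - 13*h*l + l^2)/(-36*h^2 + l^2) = (-40*h^2 + 13*h*l - l^2)/(36*h^2 - l^2)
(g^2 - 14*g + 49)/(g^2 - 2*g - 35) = (g - 7)/(g + 5)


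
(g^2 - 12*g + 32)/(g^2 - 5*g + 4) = (g - 8)/(g - 1)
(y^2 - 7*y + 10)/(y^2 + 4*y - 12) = (y - 5)/(y + 6)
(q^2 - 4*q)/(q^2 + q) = (q - 4)/(q + 1)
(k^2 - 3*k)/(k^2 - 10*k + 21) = k/(k - 7)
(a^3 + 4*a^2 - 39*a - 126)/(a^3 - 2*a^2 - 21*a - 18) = (a + 7)/(a + 1)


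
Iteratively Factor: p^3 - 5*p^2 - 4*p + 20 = (p - 2)*(p^2 - 3*p - 10) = (p - 2)*(p + 2)*(p - 5)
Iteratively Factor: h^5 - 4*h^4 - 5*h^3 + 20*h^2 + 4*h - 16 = (h + 1)*(h^4 - 5*h^3 + 20*h - 16) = (h - 1)*(h + 1)*(h^3 - 4*h^2 - 4*h + 16) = (h - 2)*(h - 1)*(h + 1)*(h^2 - 2*h - 8) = (h - 2)*(h - 1)*(h + 1)*(h + 2)*(h - 4)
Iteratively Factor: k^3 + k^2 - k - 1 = (k - 1)*(k^2 + 2*k + 1) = (k - 1)*(k + 1)*(k + 1)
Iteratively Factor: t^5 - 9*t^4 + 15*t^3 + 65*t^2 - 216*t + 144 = (t - 1)*(t^4 - 8*t^3 + 7*t^2 + 72*t - 144) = (t - 3)*(t - 1)*(t^3 - 5*t^2 - 8*t + 48) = (t - 4)*(t - 3)*(t - 1)*(t^2 - t - 12) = (t - 4)*(t - 3)*(t - 1)*(t + 3)*(t - 4)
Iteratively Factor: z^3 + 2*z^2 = (z + 2)*(z^2) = z*(z + 2)*(z)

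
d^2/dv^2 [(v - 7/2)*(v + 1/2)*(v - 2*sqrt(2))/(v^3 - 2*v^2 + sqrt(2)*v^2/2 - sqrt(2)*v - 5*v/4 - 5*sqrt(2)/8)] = 4*(-40*sqrt(2)*v^3 - 16*v^3 + 396*sqrt(2)*v^2 - 1050*sqrt(2)*v + 96*v - 100 + 891*sqrt(2))/(32*v^6 - 240*v^5 + 48*sqrt(2)*v^5 - 360*sqrt(2)*v^4 + 648*v^4 - 860*v^3 + 908*sqrt(2)*v^3 - 810*sqrt(2)*v^2 + 900*v^2 - 750*v + 150*sqrt(2)*v - 125*sqrt(2))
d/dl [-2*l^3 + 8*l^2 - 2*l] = -6*l^2 + 16*l - 2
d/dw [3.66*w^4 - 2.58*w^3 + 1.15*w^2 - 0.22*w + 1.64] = 14.64*w^3 - 7.74*w^2 + 2.3*w - 0.22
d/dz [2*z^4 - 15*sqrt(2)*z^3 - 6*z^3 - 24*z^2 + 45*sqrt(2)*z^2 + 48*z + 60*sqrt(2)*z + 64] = 8*z^3 - 45*sqrt(2)*z^2 - 18*z^2 - 48*z + 90*sqrt(2)*z + 48 + 60*sqrt(2)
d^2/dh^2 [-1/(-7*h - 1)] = 98/(7*h + 1)^3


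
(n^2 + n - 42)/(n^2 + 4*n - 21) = (n - 6)/(n - 3)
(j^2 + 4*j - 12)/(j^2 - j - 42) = (j - 2)/(j - 7)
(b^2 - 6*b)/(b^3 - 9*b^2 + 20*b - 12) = b/(b^2 - 3*b + 2)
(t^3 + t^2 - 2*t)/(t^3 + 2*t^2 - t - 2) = t/(t + 1)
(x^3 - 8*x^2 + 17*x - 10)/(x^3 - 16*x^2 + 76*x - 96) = (x^2 - 6*x + 5)/(x^2 - 14*x + 48)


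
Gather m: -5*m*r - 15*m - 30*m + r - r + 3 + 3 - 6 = m*(-5*r - 45)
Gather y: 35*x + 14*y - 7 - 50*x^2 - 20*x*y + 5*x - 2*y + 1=-50*x^2 + 40*x + y*(12 - 20*x) - 6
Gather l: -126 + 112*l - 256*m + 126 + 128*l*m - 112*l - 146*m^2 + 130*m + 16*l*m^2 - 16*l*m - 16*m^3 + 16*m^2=l*(16*m^2 + 112*m) - 16*m^3 - 130*m^2 - 126*m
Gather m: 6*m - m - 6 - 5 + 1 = 5*m - 10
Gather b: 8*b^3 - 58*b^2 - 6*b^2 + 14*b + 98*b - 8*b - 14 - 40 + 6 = 8*b^3 - 64*b^2 + 104*b - 48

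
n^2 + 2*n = n*(n + 2)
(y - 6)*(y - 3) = y^2 - 9*y + 18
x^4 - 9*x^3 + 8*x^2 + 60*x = x*(x - 6)*(x - 5)*(x + 2)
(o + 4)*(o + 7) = o^2 + 11*o + 28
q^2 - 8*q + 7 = (q - 7)*(q - 1)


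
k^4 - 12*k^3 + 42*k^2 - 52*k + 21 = (k - 7)*(k - 3)*(k - 1)^2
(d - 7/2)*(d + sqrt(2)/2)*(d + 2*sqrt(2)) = d^3 - 7*d^2/2 + 5*sqrt(2)*d^2/2 - 35*sqrt(2)*d/4 + 2*d - 7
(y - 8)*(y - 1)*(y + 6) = y^3 - 3*y^2 - 46*y + 48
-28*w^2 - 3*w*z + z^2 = (-7*w + z)*(4*w + z)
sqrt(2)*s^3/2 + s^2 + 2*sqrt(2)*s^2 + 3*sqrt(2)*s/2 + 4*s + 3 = (s + 1)*(s + 3)*(sqrt(2)*s/2 + 1)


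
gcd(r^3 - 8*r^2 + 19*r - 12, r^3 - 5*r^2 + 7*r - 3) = r^2 - 4*r + 3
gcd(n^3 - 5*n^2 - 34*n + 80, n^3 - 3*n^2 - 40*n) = n^2 - 3*n - 40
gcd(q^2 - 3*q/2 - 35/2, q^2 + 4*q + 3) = 1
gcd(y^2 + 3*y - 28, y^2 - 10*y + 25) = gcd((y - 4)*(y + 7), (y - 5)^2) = 1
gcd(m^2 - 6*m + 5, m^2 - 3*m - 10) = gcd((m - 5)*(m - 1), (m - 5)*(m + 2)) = m - 5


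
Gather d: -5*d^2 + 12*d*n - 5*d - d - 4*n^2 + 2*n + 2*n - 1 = -5*d^2 + d*(12*n - 6) - 4*n^2 + 4*n - 1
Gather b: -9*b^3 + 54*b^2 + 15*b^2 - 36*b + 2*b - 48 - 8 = -9*b^3 + 69*b^2 - 34*b - 56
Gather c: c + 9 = c + 9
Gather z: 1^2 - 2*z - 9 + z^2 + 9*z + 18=z^2 + 7*z + 10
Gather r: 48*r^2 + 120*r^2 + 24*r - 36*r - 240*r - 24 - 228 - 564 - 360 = 168*r^2 - 252*r - 1176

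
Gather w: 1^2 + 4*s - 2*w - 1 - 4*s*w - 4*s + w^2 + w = w^2 + w*(-4*s - 1)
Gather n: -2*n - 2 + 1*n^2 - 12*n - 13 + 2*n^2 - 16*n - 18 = 3*n^2 - 30*n - 33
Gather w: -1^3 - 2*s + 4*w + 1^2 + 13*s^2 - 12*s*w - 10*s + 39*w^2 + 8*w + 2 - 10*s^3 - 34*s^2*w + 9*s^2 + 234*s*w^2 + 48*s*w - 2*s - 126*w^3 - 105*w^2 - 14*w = -10*s^3 + 22*s^2 - 14*s - 126*w^3 + w^2*(234*s - 66) + w*(-34*s^2 + 36*s - 2) + 2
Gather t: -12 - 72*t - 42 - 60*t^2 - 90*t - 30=-60*t^2 - 162*t - 84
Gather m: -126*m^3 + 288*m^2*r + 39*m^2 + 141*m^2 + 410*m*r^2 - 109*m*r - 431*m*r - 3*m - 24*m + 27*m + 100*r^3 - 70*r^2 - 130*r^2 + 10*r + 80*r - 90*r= -126*m^3 + m^2*(288*r + 180) + m*(410*r^2 - 540*r) + 100*r^3 - 200*r^2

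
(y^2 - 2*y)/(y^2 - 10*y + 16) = y/(y - 8)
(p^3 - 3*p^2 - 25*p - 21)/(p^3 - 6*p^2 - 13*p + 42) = (p + 1)/(p - 2)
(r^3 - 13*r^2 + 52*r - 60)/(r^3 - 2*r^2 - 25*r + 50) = (r - 6)/(r + 5)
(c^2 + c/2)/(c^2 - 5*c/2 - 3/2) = c/(c - 3)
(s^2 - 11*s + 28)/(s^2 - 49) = (s - 4)/(s + 7)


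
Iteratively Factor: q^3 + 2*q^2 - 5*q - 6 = (q - 2)*(q^2 + 4*q + 3) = (q - 2)*(q + 1)*(q + 3)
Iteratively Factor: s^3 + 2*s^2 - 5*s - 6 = (s - 2)*(s^2 + 4*s + 3) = (s - 2)*(s + 1)*(s + 3)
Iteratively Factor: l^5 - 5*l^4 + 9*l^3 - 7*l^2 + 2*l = (l - 1)*(l^4 - 4*l^3 + 5*l^2 - 2*l) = (l - 1)^2*(l^3 - 3*l^2 + 2*l) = (l - 1)^3*(l^2 - 2*l) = l*(l - 1)^3*(l - 2)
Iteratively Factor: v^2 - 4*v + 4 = (v - 2)*(v - 2)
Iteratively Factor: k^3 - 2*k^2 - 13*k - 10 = (k - 5)*(k^2 + 3*k + 2) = (k - 5)*(k + 2)*(k + 1)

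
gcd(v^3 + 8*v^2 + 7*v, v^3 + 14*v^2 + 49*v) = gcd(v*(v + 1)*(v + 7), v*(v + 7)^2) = v^2 + 7*v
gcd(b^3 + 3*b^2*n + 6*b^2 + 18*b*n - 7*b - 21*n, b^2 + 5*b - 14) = b + 7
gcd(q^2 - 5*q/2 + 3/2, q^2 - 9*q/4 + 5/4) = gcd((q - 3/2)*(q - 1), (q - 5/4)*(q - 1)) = q - 1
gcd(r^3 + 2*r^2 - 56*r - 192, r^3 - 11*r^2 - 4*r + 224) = r^2 - 4*r - 32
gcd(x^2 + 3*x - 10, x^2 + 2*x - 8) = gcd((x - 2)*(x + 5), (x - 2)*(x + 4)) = x - 2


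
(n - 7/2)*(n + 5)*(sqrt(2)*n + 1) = sqrt(2)*n^3 + n^2 + 3*sqrt(2)*n^2/2 - 35*sqrt(2)*n/2 + 3*n/2 - 35/2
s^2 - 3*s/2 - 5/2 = (s - 5/2)*(s + 1)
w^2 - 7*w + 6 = (w - 6)*(w - 1)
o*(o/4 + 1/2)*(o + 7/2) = o^3/4 + 11*o^2/8 + 7*o/4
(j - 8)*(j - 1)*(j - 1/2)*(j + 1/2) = j^4 - 9*j^3 + 31*j^2/4 + 9*j/4 - 2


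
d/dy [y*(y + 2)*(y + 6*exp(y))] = 6*y^2*exp(y) + 3*y^2 + 24*y*exp(y) + 4*y + 12*exp(y)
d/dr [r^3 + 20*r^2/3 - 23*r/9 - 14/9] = 3*r^2 + 40*r/3 - 23/9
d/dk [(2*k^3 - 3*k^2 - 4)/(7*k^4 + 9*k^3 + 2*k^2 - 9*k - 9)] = (-14*k^6 + 42*k^5 + 31*k^4 + 76*k^3 + 81*k^2 + 70*k - 36)/(49*k^8 + 126*k^7 + 109*k^6 - 90*k^5 - 284*k^4 - 198*k^3 + 45*k^2 + 162*k + 81)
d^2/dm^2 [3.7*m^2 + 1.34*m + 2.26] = 7.40000000000000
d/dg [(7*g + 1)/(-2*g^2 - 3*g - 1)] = 2*(7*g^2 + 2*g - 2)/(4*g^4 + 12*g^3 + 13*g^2 + 6*g + 1)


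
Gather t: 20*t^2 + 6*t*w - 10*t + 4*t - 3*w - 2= 20*t^2 + t*(6*w - 6) - 3*w - 2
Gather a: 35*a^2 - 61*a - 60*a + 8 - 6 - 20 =35*a^2 - 121*a - 18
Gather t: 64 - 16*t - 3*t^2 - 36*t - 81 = -3*t^2 - 52*t - 17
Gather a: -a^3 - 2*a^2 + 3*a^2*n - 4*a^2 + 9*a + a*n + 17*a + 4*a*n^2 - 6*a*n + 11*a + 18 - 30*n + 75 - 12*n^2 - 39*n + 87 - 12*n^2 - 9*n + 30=-a^3 + a^2*(3*n - 6) + a*(4*n^2 - 5*n + 37) - 24*n^2 - 78*n + 210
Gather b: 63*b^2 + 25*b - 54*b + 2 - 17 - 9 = 63*b^2 - 29*b - 24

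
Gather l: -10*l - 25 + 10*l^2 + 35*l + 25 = 10*l^2 + 25*l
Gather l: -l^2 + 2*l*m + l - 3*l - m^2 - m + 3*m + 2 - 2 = -l^2 + l*(2*m - 2) - m^2 + 2*m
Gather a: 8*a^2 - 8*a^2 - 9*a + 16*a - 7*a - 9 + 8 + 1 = 0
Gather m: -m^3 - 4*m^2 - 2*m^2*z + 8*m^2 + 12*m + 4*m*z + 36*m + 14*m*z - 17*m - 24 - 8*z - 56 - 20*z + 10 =-m^3 + m^2*(4 - 2*z) + m*(18*z + 31) - 28*z - 70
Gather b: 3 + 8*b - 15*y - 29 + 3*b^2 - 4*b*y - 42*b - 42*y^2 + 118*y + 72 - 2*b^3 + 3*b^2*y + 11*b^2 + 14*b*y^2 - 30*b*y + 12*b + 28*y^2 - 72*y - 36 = -2*b^3 + b^2*(3*y + 14) + b*(14*y^2 - 34*y - 22) - 14*y^2 + 31*y + 10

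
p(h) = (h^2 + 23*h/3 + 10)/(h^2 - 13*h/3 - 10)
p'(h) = (13/3 - 2*h)*(h^2 + 23*h/3 + 10)/(h^2 - 13*h/3 - 10)^2 + (2*h + 23/3)/(h^2 - 13*h/3 - 10)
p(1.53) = -1.68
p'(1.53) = -0.60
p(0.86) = -1.33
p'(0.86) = -0.45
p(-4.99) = -0.09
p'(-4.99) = -0.10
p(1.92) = -1.94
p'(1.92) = -0.72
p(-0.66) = -0.80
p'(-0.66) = -0.27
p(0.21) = -1.07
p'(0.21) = -0.36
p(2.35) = -2.29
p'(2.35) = -0.90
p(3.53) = -3.86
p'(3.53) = -1.97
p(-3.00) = -0.33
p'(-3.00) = -0.15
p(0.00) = -1.00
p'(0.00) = -0.33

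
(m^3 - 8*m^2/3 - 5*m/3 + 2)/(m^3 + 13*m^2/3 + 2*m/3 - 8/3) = (m - 3)/(m + 4)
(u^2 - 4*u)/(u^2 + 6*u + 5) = u*(u - 4)/(u^2 + 6*u + 5)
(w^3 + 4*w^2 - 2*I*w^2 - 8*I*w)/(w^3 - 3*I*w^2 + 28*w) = (w^2 + 2*w*(2 - I) - 8*I)/(w^2 - 3*I*w + 28)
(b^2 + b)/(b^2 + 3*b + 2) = b/(b + 2)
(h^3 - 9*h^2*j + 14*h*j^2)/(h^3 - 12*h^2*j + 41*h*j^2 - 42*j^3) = h/(h - 3*j)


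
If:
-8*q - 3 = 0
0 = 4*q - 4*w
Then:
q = -3/8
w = -3/8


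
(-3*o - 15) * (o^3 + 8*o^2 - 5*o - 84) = -3*o^4 - 39*o^3 - 105*o^2 + 327*o + 1260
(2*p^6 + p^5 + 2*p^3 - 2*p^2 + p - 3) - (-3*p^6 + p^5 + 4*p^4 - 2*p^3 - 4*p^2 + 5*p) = 5*p^6 - 4*p^4 + 4*p^3 + 2*p^2 - 4*p - 3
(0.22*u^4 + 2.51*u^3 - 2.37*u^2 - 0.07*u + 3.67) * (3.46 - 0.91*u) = -0.2002*u^5 - 1.5229*u^4 + 10.8413*u^3 - 8.1365*u^2 - 3.5819*u + 12.6982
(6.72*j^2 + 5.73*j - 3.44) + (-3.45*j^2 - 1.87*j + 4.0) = 3.27*j^2 + 3.86*j + 0.56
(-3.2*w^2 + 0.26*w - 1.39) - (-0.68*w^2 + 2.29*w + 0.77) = -2.52*w^2 - 2.03*w - 2.16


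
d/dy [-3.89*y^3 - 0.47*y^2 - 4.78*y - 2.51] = -11.67*y^2 - 0.94*y - 4.78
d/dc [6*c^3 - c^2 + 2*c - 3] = 18*c^2 - 2*c + 2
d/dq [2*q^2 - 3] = 4*q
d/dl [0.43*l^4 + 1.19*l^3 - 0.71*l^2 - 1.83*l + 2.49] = 1.72*l^3 + 3.57*l^2 - 1.42*l - 1.83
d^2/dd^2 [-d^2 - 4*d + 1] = -2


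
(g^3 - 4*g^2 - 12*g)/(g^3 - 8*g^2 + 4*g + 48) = g/(g - 4)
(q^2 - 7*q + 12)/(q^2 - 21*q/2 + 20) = 2*(q^2 - 7*q + 12)/(2*q^2 - 21*q + 40)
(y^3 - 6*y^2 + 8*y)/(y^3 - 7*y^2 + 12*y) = (y - 2)/(y - 3)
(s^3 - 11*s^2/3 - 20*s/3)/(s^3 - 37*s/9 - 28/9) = 3*s*(s - 5)/(3*s^2 - 4*s - 7)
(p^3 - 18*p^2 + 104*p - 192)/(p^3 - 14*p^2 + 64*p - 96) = (p - 8)/(p - 4)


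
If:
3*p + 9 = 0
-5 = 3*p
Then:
No Solution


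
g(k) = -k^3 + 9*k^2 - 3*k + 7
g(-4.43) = 283.85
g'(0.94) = 11.27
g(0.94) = 11.30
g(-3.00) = 124.00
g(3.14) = 55.36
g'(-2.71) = -73.81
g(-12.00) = 3067.00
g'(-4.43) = -141.61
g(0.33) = 6.95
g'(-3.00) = -84.00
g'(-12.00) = -651.00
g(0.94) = 11.30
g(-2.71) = 101.13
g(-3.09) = 131.71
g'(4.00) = 21.00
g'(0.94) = 11.27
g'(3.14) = 23.94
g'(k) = -3*k^2 + 18*k - 3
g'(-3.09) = -87.26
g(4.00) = 75.00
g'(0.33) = 2.61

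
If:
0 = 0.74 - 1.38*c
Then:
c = 0.54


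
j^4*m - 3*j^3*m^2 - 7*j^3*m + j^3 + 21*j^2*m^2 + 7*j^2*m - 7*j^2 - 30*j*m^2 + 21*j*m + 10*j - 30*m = (j - 5)*(j - 2)*(j - 3*m)*(j*m + 1)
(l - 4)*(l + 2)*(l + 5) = l^3 + 3*l^2 - 18*l - 40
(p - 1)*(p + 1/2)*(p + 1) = p^3 + p^2/2 - p - 1/2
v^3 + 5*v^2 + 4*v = v*(v + 1)*(v + 4)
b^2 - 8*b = b*(b - 8)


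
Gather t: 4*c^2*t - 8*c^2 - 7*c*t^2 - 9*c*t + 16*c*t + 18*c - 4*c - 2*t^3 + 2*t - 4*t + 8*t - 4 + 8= -8*c^2 - 7*c*t^2 + 14*c - 2*t^3 + t*(4*c^2 + 7*c + 6) + 4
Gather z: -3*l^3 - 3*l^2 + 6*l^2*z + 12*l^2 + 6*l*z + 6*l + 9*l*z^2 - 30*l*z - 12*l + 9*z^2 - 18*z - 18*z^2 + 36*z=-3*l^3 + 9*l^2 - 6*l + z^2*(9*l - 9) + z*(6*l^2 - 24*l + 18)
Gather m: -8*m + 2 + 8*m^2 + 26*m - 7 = 8*m^2 + 18*m - 5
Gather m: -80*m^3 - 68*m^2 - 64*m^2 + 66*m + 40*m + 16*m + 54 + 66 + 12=-80*m^3 - 132*m^2 + 122*m + 132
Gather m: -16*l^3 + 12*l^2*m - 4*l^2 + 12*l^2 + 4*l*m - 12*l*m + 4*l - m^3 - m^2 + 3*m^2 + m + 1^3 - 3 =-16*l^3 + 8*l^2 + 4*l - m^3 + 2*m^2 + m*(12*l^2 - 8*l + 1) - 2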